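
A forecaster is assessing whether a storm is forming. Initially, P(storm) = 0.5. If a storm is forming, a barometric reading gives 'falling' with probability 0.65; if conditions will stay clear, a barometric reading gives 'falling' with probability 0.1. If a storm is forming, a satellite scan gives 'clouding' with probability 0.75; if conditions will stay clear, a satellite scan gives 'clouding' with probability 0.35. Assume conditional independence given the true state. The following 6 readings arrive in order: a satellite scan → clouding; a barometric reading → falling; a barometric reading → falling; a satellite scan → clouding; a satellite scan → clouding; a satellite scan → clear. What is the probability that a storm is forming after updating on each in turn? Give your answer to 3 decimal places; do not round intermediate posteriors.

Apply Bayes' rule sequentially, carrying P(storm) forward.
After a satellite scan='clouding': P(storm) = 0.75·0.5000 / (0.75·0.5000 + 0.35·0.5000) ≈ 0.6818
After a barometric reading='falling': P(storm) = 0.65·0.6818 / (0.65·0.6818 + 0.1·0.3182) ≈ 0.9330
After a barometric reading='falling': P(storm) = 0.65·0.9330 / (0.65·0.9330 + 0.1·0.0670) ≈ 0.9891
After a satellite scan='clouding': P(storm) = 0.75·0.9891 / (0.75·0.9891 + 0.35·0.0109) ≈ 0.9949
After a satellite scan='clouding': P(storm) = 0.75·0.9949 / (0.75·0.9949 + 0.35·0.0051) ≈ 0.9976
After a satellite scan='clear': P(storm) = 0.25·0.9976 / (0.25·0.9976 + 0.65·0.0024) ≈ 0.9938

0.994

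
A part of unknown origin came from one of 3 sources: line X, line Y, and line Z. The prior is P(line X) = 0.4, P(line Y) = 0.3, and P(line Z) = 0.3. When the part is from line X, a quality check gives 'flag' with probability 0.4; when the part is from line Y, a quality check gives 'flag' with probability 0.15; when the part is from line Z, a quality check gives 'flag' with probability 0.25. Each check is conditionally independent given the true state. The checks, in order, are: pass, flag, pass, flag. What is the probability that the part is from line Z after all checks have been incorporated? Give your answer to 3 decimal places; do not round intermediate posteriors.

After 'pass': normaliser = 0.6·0.4000 + 0.85·0.3000 + 0.75·0.3000; P(line X) ≈ 0.3333, P(line Y) ≈ 0.3542, P(line Z) ≈ 0.3125
After 'flag': normaliser = 0.4·0.3333 + 0.15·0.3542 + 0.25·0.3125; P(line X) ≈ 0.5039, P(line Y) ≈ 0.2008, P(line Z) ≈ 0.2953
After 'pass': normaliser = 0.6·0.5039 + 0.85·0.2008 + 0.75·0.2953; P(line X) ≈ 0.4354, P(line Y) ≈ 0.2457, P(line Z) ≈ 0.3189
After 'flag': normaliser = 0.4·0.4354 + 0.15·0.2457 + 0.25·0.3189; P(line X) ≈ 0.5990, P(line Y) ≈ 0.1268, P(line Z) ≈ 0.2742

0.274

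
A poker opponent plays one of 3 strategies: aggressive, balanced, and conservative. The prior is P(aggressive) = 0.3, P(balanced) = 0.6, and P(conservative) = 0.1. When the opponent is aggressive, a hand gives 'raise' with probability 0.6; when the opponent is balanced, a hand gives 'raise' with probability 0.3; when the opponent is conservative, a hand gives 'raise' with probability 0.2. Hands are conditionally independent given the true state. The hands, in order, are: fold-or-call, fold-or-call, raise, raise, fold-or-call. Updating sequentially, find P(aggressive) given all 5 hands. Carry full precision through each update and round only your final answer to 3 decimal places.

After 'fold-or-call': normaliser = 0.4·0.3000 + 0.7·0.6000 + 0.8·0.1000; P(aggressive) ≈ 0.1935, P(balanced) ≈ 0.6774, P(conservative) ≈ 0.1290
After 'fold-or-call': normaliser = 0.4·0.1935 + 0.7·0.6774 + 0.8·0.1290; P(aggressive) ≈ 0.1182, P(balanced) ≈ 0.7241, P(conservative) ≈ 0.1576
After 'raise': normaliser = 0.6·0.1182 + 0.3·0.7241 + 0.2·0.1576; P(aggressive) ≈ 0.2219, P(balanced) ≈ 0.6795, P(conservative) ≈ 0.0986
After 'raise': normaliser = 0.6·0.2219 + 0.3·0.6795 + 0.2·0.0986; P(aggressive) ≈ 0.3732, P(balanced) ≈ 0.5715, P(conservative) ≈ 0.0553
After 'fold-or-call': normaliser = 0.4·0.3732 + 0.7·0.5715 + 0.8·0.0553; P(aggressive) ≈ 0.2515, P(balanced) ≈ 0.6740, P(conservative) ≈ 0.0745

0.252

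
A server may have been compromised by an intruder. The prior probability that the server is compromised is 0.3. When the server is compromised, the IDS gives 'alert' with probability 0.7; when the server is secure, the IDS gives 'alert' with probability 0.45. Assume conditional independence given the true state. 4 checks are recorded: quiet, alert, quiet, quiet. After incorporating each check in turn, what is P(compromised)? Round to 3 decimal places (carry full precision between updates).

0.098

Apply Bayes' rule sequentially, carrying P(compromised) forward.
After 'quiet': P(compromised) = 0.3·0.3000 / (0.3·0.3000 + 0.55·0.7000) ≈ 0.1895
After 'alert': P(compromised) = 0.7·0.1895 / (0.7·0.1895 + 0.45·0.8105) ≈ 0.2667
After 'quiet': P(compromised) = 0.3·0.2667 / (0.3·0.2667 + 0.55·0.7333) ≈ 0.1655
After 'quiet': P(compromised) = 0.3·0.1655 / (0.3·0.1655 + 0.55·0.8345) ≈ 0.0976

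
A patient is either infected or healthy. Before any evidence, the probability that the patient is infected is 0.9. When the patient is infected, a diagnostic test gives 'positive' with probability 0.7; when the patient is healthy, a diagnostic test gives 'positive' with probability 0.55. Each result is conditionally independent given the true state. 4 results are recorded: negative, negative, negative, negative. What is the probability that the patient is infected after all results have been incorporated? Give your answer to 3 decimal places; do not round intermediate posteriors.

0.640

After 'negative': P(infected) = 0.3·0.9000 / (0.3·0.9000 + 0.45·0.1000) ≈ 0.8571
After 'negative': P(infected) = 0.3·0.8571 / (0.3·0.8571 + 0.45·0.1429) ≈ 0.8000
After 'negative': P(infected) = 0.3·0.8000 / (0.3·0.8000 + 0.45·0.2000) ≈ 0.7273
After 'negative': P(infected) = 0.3·0.7273 / (0.3·0.7273 + 0.45·0.2727) ≈ 0.6400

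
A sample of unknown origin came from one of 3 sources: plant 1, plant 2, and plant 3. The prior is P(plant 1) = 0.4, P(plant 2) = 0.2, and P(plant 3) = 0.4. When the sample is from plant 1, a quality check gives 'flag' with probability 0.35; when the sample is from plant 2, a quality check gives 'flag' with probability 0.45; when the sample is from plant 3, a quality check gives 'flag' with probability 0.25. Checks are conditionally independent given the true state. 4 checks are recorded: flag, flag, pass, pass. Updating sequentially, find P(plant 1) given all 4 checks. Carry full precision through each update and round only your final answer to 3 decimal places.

0.440

Each posterior becomes the prior for the next update.
After 'flag': normaliser = 0.35·0.4000 + 0.45·0.2000 + 0.25·0.4000; P(plant 1) ≈ 0.4242, P(plant 2) ≈ 0.2727, P(plant 3) ≈ 0.3030
After 'flag': normaliser = 0.35·0.4242 + 0.45·0.2727 + 0.25·0.3030; P(plant 1) ≈ 0.4279, P(plant 2) ≈ 0.3537, P(plant 3) ≈ 0.2183
After 'pass': normaliser = 0.65·0.4279 + 0.55·0.3537 + 0.75·0.2183; P(plant 1) ≈ 0.4370, P(plant 2) ≈ 0.3057, P(plant 3) ≈ 0.2573
After 'pass': normaliser = 0.65·0.4370 + 0.55·0.3057 + 0.75·0.2573; P(plant 1) ≈ 0.4403, P(plant 2) ≈ 0.2606, P(plant 3) ≈ 0.2991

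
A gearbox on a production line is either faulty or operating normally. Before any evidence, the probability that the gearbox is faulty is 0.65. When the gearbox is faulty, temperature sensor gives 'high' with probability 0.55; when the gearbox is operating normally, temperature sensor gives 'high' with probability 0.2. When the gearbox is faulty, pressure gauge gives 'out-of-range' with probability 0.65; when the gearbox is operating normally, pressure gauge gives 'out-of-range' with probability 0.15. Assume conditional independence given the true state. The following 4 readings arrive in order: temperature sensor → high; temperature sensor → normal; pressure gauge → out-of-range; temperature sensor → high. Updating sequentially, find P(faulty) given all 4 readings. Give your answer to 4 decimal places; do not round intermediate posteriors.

0.9716

After temperature sensor='high': P(faulty) = 0.55·0.6500 / (0.55·0.6500 + 0.2·0.3500) ≈ 0.8363
After temperature sensor='normal': P(faulty) = 0.45·0.8363 / (0.45·0.8363 + 0.8·0.1637) ≈ 0.7418
After pressure gauge='out-of-range': P(faulty) = 0.65·0.7418 / (0.65·0.7418 + 0.15·0.2582) ≈ 0.9256
After temperature sensor='high': P(faulty) = 0.55·0.9256 / (0.55·0.9256 + 0.2·0.0744) ≈ 0.9716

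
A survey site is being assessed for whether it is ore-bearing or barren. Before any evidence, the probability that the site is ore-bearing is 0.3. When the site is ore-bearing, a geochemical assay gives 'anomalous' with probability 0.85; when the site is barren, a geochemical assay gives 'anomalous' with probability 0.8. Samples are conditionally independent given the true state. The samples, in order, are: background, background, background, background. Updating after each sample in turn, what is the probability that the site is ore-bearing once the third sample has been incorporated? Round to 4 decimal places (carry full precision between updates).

0.1531

Each posterior becomes the prior for the next update.
After 'background': P(ore) = 0.15·0.3000 / (0.15·0.3000 + 0.2·0.7000) ≈ 0.2432
After 'background': P(ore) = 0.15·0.2432 / (0.15·0.2432 + 0.2·0.7568) ≈ 0.1942
After 'background': P(ore) = 0.15·0.1942 / (0.15·0.1942 + 0.2·0.8058) ≈ 0.1531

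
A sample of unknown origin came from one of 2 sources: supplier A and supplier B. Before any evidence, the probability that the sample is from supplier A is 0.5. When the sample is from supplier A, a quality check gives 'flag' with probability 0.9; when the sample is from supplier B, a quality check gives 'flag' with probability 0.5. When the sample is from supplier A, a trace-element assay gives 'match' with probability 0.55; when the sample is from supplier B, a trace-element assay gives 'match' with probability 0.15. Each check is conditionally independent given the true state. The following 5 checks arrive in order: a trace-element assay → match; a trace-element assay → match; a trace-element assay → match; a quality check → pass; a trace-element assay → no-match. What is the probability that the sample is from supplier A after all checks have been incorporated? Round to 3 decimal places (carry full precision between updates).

After a trace-element assay='match': P(supplier A) = 0.55·0.5000 / (0.55·0.5000 + 0.15·0.5000) ≈ 0.7857
After a trace-element assay='match': P(supplier A) = 0.55·0.7857 / (0.55·0.7857 + 0.15·0.2143) ≈ 0.9308
After a trace-element assay='match': P(supplier A) = 0.55·0.9308 / (0.55·0.9308 + 0.15·0.0692) ≈ 0.9801
After a quality check='pass': P(supplier A) = 0.1·0.9801 / (0.1·0.9801 + 0.5·0.0199) ≈ 0.9079
After a trace-element assay='no-match': P(supplier A) = 0.45·0.9079 / (0.45·0.9079 + 0.85·0.0921) ≈ 0.8392

0.839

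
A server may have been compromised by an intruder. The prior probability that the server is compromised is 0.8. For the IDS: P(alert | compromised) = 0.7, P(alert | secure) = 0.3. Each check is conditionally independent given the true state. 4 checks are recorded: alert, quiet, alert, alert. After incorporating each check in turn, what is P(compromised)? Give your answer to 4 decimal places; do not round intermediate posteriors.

0.9561

After 'alert': P(compromised) = 0.7·0.8000 / (0.7·0.8000 + 0.3·0.2000) ≈ 0.9032
After 'quiet': P(compromised) = 0.3·0.9032 / (0.3·0.9032 + 0.7·0.0968) ≈ 0.8000
After 'alert': P(compromised) = 0.7·0.8000 / (0.7·0.8000 + 0.3·0.2000) ≈ 0.9032
After 'alert': P(compromised) = 0.7·0.9032 / (0.7·0.9032 + 0.3·0.0968) ≈ 0.9561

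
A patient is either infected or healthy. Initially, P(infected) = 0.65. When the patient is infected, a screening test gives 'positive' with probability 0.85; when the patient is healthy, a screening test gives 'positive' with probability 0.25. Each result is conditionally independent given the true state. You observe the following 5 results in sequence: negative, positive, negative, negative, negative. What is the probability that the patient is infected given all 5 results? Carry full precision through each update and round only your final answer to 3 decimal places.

After 'negative': P(infected) = 0.15·0.6500 / (0.15·0.6500 + 0.75·0.3500) ≈ 0.2708
After 'positive': P(infected) = 0.85·0.2708 / (0.85·0.2708 + 0.25·0.7292) ≈ 0.5581
After 'negative': P(infected) = 0.15·0.5581 / (0.15·0.5581 + 0.75·0.4419) ≈ 0.2016
After 'negative': P(infected) = 0.15·0.2016 / (0.15·0.2016 + 0.75·0.7984) ≈ 0.0481
After 'negative': P(infected) = 0.15·0.0481 / (0.15·0.0481 + 0.75·0.9519) ≈ 0.0100

0.010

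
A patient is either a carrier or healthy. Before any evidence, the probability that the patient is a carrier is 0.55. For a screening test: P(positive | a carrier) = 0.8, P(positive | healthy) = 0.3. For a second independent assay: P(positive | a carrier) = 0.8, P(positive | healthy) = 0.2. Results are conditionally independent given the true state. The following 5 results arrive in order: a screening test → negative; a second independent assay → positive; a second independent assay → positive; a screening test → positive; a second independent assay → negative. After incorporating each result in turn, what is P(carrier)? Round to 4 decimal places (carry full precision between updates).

After a screening test='negative': P(carrier) = 0.2·0.5500 / (0.2·0.5500 + 0.7·0.4500) ≈ 0.2588
After a second independent assay='positive': P(carrier) = 0.8·0.2588 / (0.8·0.2588 + 0.2·0.7412) ≈ 0.5828
After a second independent assay='positive': P(carrier) = 0.8·0.5828 / (0.8·0.5828 + 0.2·0.4172) ≈ 0.8482
After a screening test='positive': P(carrier) = 0.8·0.8482 / (0.8·0.8482 + 0.3·0.1518) ≈ 0.9371
After a second independent assay='negative': P(carrier) = 0.2·0.9371 / (0.2·0.9371 + 0.8·0.0629) ≈ 0.7884

0.7884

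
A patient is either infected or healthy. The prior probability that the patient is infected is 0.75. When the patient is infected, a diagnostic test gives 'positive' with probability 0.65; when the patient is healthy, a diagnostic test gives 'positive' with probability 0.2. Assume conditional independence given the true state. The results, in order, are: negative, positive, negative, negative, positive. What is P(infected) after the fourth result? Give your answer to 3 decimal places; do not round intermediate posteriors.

0.449

After 'negative': P(infected) = 0.35·0.7500 / (0.35·0.7500 + 0.8·0.2500) ≈ 0.5676
After 'positive': P(infected) = 0.65·0.5676 / (0.65·0.5676 + 0.2·0.4324) ≈ 0.8101
After 'negative': P(infected) = 0.35·0.8101 / (0.35·0.8101 + 0.8·0.1899) ≈ 0.6511
After 'negative': P(infected) = 0.35·0.6511 / (0.35·0.6511 + 0.8·0.3489) ≈ 0.4495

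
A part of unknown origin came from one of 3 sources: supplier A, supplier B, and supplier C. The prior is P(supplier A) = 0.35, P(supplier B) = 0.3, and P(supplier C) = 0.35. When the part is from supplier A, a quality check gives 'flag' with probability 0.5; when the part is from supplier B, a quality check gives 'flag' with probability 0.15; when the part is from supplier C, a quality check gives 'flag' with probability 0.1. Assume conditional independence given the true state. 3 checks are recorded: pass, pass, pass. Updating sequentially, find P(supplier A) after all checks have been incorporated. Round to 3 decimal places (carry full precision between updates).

0.091

After 'pass': normaliser = 0.5·0.3500 + 0.85·0.3000 + 0.9·0.3500; P(supplier A) ≈ 0.2349, P(supplier B) ≈ 0.3423, P(supplier C) ≈ 0.4228
After 'pass': normaliser = 0.5·0.2349 + 0.85·0.3423 + 0.9·0.4228; P(supplier A) ≈ 0.1489, P(supplier B) ≈ 0.3688, P(supplier C) ≈ 0.4823
After 'pass': normaliser = 0.5·0.1489 + 0.85·0.3688 + 0.9·0.4823; P(supplier A) ≈ 0.0906, P(supplier B) ≈ 0.3813, P(supplier C) ≈ 0.5281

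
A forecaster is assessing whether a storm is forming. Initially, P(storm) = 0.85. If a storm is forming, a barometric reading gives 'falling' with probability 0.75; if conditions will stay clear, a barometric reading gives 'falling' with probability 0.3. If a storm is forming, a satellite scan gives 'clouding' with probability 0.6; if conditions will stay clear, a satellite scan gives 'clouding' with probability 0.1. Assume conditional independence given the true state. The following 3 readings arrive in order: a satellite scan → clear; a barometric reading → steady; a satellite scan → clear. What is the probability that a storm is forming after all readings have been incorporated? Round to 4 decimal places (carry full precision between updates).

Each posterior becomes the prior for the next update.
After a satellite scan='clear': P(storm) = 0.4·0.8500 / (0.4·0.8500 + 0.9·0.1500) ≈ 0.7158
After a barometric reading='steady': P(storm) = 0.25·0.7158 / (0.25·0.7158 + 0.7·0.2842) ≈ 0.4735
After a satellite scan='clear': P(storm) = 0.4·0.4735 / (0.4·0.4735 + 0.9·0.5265) ≈ 0.2856

0.2856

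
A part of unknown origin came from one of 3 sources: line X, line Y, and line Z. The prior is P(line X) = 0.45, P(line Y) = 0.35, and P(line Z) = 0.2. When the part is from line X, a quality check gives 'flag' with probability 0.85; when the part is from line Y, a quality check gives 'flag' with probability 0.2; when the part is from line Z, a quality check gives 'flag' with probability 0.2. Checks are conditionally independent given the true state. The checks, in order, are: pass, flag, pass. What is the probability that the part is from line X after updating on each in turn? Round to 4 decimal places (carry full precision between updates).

After 'pass': normaliser = 0.15·0.4500 + 0.8·0.3500 + 0.8·0.2000; P(line X) ≈ 0.1330, P(line Y) ≈ 0.5517, P(line Z) ≈ 0.3153
After 'flag': normaliser = 0.85·0.1330 + 0.2·0.5517 + 0.2·0.3153; P(line X) ≈ 0.3947, P(line Y) ≈ 0.3852, P(line Z) ≈ 0.2201
After 'pass': normaliser = 0.15·0.3947 + 0.8·0.3852 + 0.8·0.2201; P(line X) ≈ 0.1089, P(line Y) ≈ 0.5670, P(line Z) ≈ 0.3240

0.1089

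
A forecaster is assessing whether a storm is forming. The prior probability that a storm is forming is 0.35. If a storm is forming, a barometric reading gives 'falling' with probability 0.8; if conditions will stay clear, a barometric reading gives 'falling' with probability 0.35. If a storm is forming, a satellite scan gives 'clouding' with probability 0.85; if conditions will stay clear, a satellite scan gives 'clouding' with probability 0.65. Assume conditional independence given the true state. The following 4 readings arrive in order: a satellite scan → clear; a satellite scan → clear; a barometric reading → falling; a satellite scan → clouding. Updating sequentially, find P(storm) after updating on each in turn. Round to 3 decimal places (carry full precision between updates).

After a satellite scan='clear': P(storm) = 0.15·0.3500 / (0.15·0.3500 + 0.35·0.6500) ≈ 0.1875
After a satellite scan='clear': P(storm) = 0.15·0.1875 / (0.15·0.1875 + 0.35·0.8125) ≈ 0.0900
After a barometric reading='falling': P(storm) = 0.8·0.0900 / (0.8·0.0900 + 0.35·0.9100) ≈ 0.1844
After a satellite scan='clouding': P(storm) = 0.85·0.1844 / (0.85·0.1844 + 0.65·0.8156) ≈ 0.2282

0.228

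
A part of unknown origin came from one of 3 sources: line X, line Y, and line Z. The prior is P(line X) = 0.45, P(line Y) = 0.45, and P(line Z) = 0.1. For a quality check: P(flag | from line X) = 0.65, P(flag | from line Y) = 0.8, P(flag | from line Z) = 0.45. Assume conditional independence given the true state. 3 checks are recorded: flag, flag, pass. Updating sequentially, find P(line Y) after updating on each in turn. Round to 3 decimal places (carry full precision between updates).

Each posterior becomes the prior for the next update.
After 'flag': normaliser = 0.65·0.4500 + 0.8·0.4500 + 0.45·0.1000; P(line X) ≈ 0.4194, P(line Y) ≈ 0.5161, P(line Z) ≈ 0.0645
After 'flag': normaliser = 0.65·0.4194 + 0.8·0.5161 + 0.45·0.0645; P(line X) ≈ 0.3815, P(line Y) ≈ 0.5779, P(line Z) ≈ 0.0406
After 'pass': normaliser = 0.35·0.3815 + 0.2·0.5779 + 0.55·0.0406; P(line X) ≈ 0.4919, P(line Y) ≈ 0.4258, P(line Z) ≈ 0.0823

0.426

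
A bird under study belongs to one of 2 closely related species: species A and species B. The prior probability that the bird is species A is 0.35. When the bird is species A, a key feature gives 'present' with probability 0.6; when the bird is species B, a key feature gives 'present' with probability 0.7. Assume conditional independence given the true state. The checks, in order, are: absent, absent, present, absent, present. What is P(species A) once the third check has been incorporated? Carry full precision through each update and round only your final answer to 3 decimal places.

After 'absent': P(species A) = 0.4·0.3500 / (0.4·0.3500 + 0.3·0.6500) ≈ 0.4179
After 'absent': P(species A) = 0.4·0.4179 / (0.4·0.4179 + 0.3·0.5821) ≈ 0.4891
After 'present': P(species A) = 0.6·0.4891 / (0.6·0.4891 + 0.7·0.5109) ≈ 0.4507

0.451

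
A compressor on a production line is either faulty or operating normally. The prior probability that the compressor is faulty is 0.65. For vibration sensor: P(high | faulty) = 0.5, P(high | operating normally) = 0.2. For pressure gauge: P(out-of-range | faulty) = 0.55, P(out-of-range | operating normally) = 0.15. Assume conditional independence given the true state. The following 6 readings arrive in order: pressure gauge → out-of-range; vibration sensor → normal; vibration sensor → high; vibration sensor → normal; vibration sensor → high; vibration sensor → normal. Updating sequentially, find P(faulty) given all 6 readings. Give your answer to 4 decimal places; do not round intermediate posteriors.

0.9122

Apply Bayes' rule sequentially, carrying P(faulty) forward.
After pressure gauge='out-of-range': P(faulty) = 0.55·0.6500 / (0.55·0.6500 + 0.15·0.3500) ≈ 0.8720
After vibration sensor='normal': P(faulty) = 0.5·0.8720 / (0.5·0.8720 + 0.8·0.1280) ≈ 0.8097
After vibration sensor='high': P(faulty) = 0.5·0.8097 / (0.5·0.8097 + 0.2·0.1903) ≈ 0.9141
After vibration sensor='normal': P(faulty) = 0.5·0.9141 / (0.5·0.9141 + 0.8·0.0859) ≈ 0.8693
After vibration sensor='high': P(faulty) = 0.5·0.8693 / (0.5·0.8693 + 0.2·0.1307) ≈ 0.9433
After vibration sensor='normal': P(faulty) = 0.5·0.9433 / (0.5·0.9433 + 0.8·0.0567) ≈ 0.9122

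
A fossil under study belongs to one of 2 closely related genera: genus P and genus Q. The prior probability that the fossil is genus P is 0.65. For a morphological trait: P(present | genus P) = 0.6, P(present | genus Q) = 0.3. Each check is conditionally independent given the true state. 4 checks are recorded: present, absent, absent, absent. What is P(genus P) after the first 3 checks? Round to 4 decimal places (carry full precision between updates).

After 'present': P(genus P) = 0.6·0.6500 / (0.6·0.6500 + 0.3·0.3500) ≈ 0.7879
After 'absent': P(genus P) = 0.4·0.7879 / (0.4·0.7879 + 0.7·0.2121) ≈ 0.6797
After 'absent': P(genus P) = 0.4·0.6797 / (0.4·0.6797 + 0.7·0.3203) ≈ 0.5481

0.5481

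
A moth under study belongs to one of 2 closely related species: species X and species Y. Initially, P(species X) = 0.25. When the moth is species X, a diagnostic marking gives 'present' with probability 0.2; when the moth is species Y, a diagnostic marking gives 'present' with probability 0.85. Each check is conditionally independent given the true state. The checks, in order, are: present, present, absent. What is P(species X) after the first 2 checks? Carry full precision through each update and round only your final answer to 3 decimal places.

After 'present': P(species X) = 0.2·0.2500 / (0.2·0.2500 + 0.85·0.7500) ≈ 0.0727
After 'present': P(species X) = 0.2·0.0727 / (0.2·0.0727 + 0.85·0.9273) ≈ 0.0181

0.018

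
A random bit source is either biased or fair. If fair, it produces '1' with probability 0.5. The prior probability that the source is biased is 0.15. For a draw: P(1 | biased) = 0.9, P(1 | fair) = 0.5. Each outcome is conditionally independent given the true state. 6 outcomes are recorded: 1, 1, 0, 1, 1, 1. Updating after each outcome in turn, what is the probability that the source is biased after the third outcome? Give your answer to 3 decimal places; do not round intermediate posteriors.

After '1': P(biased) = 0.9·0.1500 / (0.9·0.1500 + 0.5·0.8500) ≈ 0.2411
After '1': P(biased) = 0.9·0.2411 / (0.9·0.2411 + 0.5·0.7589) ≈ 0.3638
After '0': P(biased) = 0.1·0.3638 / (0.1·0.3638 + 0.5·0.6362) ≈ 0.1026

0.103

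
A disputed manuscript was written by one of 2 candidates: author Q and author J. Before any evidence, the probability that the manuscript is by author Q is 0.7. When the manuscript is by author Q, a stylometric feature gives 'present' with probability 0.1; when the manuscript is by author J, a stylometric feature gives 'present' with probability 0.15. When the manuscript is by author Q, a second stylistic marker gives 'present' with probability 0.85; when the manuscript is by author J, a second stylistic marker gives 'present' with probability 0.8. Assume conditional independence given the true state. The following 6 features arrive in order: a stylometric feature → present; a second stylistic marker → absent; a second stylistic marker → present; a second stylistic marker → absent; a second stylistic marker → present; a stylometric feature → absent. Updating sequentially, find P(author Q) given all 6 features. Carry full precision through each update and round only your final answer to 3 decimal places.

0.511

After a stylometric feature='present': P(author Q) = 0.1·0.7000 / (0.1·0.7000 + 0.15·0.3000) ≈ 0.6087
After a second stylistic marker='absent': P(author Q) = 0.15·0.6087 / (0.15·0.6087 + 0.2·0.3913) ≈ 0.5385
After a second stylistic marker='present': P(author Q) = 0.85·0.5385 / (0.85·0.5385 + 0.8·0.4615) ≈ 0.5535
After a second stylistic marker='absent': P(author Q) = 0.15·0.5535 / (0.15·0.5535 + 0.2·0.4465) ≈ 0.4818
After a second stylistic marker='present': P(author Q) = 0.85·0.4818 / (0.85·0.4818 + 0.8·0.5182) ≈ 0.4969
After a stylometric feature='absent': P(author Q) = 0.9·0.4969 / (0.9·0.4969 + 0.85·0.5031) ≈ 0.5112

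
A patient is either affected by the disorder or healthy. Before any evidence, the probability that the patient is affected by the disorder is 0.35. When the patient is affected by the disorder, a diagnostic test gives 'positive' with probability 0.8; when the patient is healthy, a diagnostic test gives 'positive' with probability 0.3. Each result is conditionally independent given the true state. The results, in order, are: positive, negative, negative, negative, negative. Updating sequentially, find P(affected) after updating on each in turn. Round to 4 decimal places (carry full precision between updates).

After 'positive': P(affected) = 0.8·0.3500 / (0.8·0.3500 + 0.3·0.6500) ≈ 0.5895
After 'negative': P(affected) = 0.2·0.5895 / (0.2·0.5895 + 0.7·0.4105) ≈ 0.2909
After 'negative': P(affected) = 0.2·0.2909 / (0.2·0.2909 + 0.7·0.7091) ≈ 0.1049
After 'negative': P(affected) = 0.2·0.1049 / (0.2·0.1049 + 0.7·0.8951) ≈ 0.0324
After 'negative': P(affected) = 0.2·0.0324 / (0.2·0.0324 + 0.7·0.9676) ≈ 0.0095

0.0095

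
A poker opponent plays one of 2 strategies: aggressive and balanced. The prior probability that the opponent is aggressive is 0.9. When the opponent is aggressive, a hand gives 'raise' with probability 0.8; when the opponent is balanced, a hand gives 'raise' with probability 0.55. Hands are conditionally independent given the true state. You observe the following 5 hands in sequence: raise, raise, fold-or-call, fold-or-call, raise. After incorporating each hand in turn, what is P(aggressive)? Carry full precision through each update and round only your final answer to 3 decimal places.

0.845

Apply Bayes' rule sequentially, carrying P(aggressive) forward.
After 'raise': P(aggressive) = 0.8·0.9000 / (0.8·0.9000 + 0.55·0.1000) ≈ 0.9290
After 'raise': P(aggressive) = 0.8·0.9290 / (0.8·0.9290 + 0.55·0.0710) ≈ 0.9501
After 'fold-or-call': P(aggressive) = 0.2·0.9501 / (0.2·0.9501 + 0.45·0.0499) ≈ 0.8943
After 'fold-or-call': P(aggressive) = 0.2·0.8943 / (0.2·0.8943 + 0.45·0.1057) ≈ 0.7900
After 'raise': P(aggressive) = 0.8·0.7900 / (0.8·0.7900 + 0.55·0.2100) ≈ 0.8455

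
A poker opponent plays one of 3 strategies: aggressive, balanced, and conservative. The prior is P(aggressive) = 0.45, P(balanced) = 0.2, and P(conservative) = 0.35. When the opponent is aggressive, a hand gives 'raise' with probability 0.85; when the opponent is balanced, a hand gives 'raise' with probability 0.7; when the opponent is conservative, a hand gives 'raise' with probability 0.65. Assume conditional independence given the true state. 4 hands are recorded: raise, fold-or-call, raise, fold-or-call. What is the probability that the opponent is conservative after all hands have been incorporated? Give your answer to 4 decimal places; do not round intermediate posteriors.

After 'raise': normaliser = 0.85·0.4500 + 0.7·0.2000 + 0.65·0.3500; P(aggressive) ≈ 0.5100, P(balanced) ≈ 0.1867, P(conservative) ≈ 0.3033
After 'fold-or-call': normaliser = 0.15·0.5100 + 0.3·0.1867 + 0.35·0.3033; P(aggressive) ≈ 0.3205, P(balanced) ≈ 0.2346, P(conservative) ≈ 0.4448
After 'raise': normaliser = 0.85·0.3205 + 0.7·0.2346 + 0.65·0.4448; P(aggressive) ≈ 0.3754, P(balanced) ≈ 0.2263, P(conservative) ≈ 0.3984
After 'fold-or-call': normaliser = 0.15·0.3754 + 0.3·0.2263 + 0.35·0.3984; P(aggressive) ≈ 0.2136, P(balanced) ≈ 0.2575, P(conservative) ≈ 0.5289

0.5289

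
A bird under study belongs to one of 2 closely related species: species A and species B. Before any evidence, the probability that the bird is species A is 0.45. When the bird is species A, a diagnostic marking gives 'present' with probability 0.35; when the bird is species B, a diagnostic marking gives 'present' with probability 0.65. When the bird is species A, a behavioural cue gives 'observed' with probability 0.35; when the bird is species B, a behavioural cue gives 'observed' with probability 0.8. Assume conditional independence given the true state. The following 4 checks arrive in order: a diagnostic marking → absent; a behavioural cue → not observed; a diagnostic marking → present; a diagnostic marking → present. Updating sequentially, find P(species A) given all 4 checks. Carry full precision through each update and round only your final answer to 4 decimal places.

0.5888

Apply Bayes' rule sequentially, carrying P(species A) forward.
After a diagnostic marking='absent': P(species A) = 0.65·0.4500 / (0.65·0.4500 + 0.35·0.5500) ≈ 0.6031
After a behavioural cue='not observed': P(species A) = 0.65·0.6031 / (0.65·0.6031 + 0.2·0.3969) ≈ 0.8316
After a diagnostic marking='present': P(species A) = 0.35·0.8316 / (0.35·0.8316 + 0.65·0.1684) ≈ 0.7267
After a diagnostic marking='present': P(species A) = 0.35·0.7267 / (0.35·0.7267 + 0.65·0.2733) ≈ 0.5888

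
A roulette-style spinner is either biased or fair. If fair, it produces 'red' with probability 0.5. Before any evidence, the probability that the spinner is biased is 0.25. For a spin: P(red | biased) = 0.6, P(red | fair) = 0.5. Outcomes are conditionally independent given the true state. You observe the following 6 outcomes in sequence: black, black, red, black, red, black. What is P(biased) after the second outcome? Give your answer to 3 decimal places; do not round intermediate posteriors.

Apply Bayes' rule sequentially, carrying P(biased) forward.
After 'black': P(biased) = 0.4·0.2500 / (0.4·0.2500 + 0.5·0.7500) ≈ 0.2105
After 'black': P(biased) = 0.4·0.2105 / (0.4·0.2105 + 0.5·0.7895) ≈ 0.1758

0.176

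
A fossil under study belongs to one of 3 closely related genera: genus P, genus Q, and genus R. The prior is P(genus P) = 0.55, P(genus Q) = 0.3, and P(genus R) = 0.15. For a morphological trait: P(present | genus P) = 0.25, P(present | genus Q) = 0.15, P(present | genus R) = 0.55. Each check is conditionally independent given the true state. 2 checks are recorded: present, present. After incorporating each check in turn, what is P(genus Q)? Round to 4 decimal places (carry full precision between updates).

0.0780

After 'present': normaliser = 0.25·0.5500 + 0.15·0.3000 + 0.55·0.1500; P(genus P) ≈ 0.5189, P(genus Q) ≈ 0.1698, P(genus R) ≈ 0.3113
After 'present': normaliser = 0.25·0.5189 + 0.15·0.1698 + 0.55·0.3113; P(genus P) ≈ 0.3974, P(genus Q) ≈ 0.0780, P(genus R) ≈ 0.5246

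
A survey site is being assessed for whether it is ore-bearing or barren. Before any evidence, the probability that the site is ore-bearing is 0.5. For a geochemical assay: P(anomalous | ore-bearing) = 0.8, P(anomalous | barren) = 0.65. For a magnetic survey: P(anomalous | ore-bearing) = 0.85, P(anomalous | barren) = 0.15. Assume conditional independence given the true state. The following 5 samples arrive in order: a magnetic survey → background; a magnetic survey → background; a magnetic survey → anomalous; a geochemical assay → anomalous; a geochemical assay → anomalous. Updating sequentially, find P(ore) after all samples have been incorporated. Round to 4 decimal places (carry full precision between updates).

After a magnetic survey='background': P(ore) = 0.15·0.5000 / (0.15·0.5000 + 0.85·0.5000) ≈ 0.1500
After a magnetic survey='background': P(ore) = 0.15·0.1500 / (0.15·0.1500 + 0.85·0.8500) ≈ 0.0302
After a magnetic survey='anomalous': P(ore) = 0.85·0.0302 / (0.85·0.0302 + 0.15·0.9698) ≈ 0.1500
After a geochemical assay='anomalous': P(ore) = 0.8·0.1500 / (0.8·0.1500 + 0.65·0.8500) ≈ 0.1784
After a geochemical assay='anomalous': P(ore) = 0.8·0.1784 / (0.8·0.1784 + 0.65·0.8216) ≈ 0.2109

0.2109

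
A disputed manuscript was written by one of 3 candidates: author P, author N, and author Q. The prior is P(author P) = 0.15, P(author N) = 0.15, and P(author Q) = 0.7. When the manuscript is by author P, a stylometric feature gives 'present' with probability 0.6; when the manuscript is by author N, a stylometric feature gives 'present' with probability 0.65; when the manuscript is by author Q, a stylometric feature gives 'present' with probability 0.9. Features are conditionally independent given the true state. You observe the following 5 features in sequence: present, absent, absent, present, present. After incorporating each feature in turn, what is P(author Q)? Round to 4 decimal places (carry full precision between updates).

After 'present': normaliser = 0.6·0.1500 + 0.65·0.1500 + 0.9·0.7000; P(author P) ≈ 0.1101, P(author N) ≈ 0.1193, P(author Q) ≈ 0.7706
After 'absent': normaliser = 0.4·0.1101 + 0.35·0.1193 + 0.1·0.7706; P(author P) ≈ 0.2704, P(author N) ≈ 0.2563, P(author Q) ≈ 0.4732
After 'absent': normaliser = 0.4·0.2704 + 0.35·0.2563 + 0.1·0.4732; P(author P) ≈ 0.4411, P(author N) ≈ 0.3659, P(author Q) ≈ 0.1930
After 'present': normaliser = 0.6·0.4411 + 0.65·0.3659 + 0.9·0.1930; P(author P) ≈ 0.3914, P(author N) ≈ 0.3517, P(author Q) ≈ 0.2569
After 'present': normaliser = 0.6·0.3914 + 0.65·0.3517 + 0.9·0.2569; P(author P) ≈ 0.3381, P(author N) ≈ 0.3291, P(author Q) ≈ 0.3328

0.3328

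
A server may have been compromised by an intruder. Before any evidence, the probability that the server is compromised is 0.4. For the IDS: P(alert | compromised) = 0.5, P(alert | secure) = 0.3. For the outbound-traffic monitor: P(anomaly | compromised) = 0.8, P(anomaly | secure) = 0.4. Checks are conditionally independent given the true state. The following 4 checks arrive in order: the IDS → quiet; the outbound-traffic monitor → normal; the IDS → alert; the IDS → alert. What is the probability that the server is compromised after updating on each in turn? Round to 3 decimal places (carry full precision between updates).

0.306

Each posterior becomes the prior for the next update.
After the IDS='quiet': P(compromised) = 0.5·0.4000 / (0.5·0.4000 + 0.7·0.6000) ≈ 0.3226
After the outbound-traffic monitor='normal': P(compromised) = 0.2·0.3226 / (0.2·0.3226 + 0.6·0.6774) ≈ 0.1370
After the IDS='alert': P(compromised) = 0.5·0.1370 / (0.5·0.1370 + 0.3·0.8630) ≈ 0.2092
After the IDS='alert': P(compromised) = 0.5·0.2092 / (0.5·0.2092 + 0.3·0.7908) ≈ 0.3060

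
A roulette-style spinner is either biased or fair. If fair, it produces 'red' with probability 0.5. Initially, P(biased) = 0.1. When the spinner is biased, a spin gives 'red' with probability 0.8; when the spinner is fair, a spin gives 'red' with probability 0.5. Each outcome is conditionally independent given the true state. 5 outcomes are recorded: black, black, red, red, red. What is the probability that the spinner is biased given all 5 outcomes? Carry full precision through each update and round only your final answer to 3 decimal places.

0.068

After 'black': P(biased) = 0.2·0.1000 / (0.2·0.1000 + 0.5·0.9000) ≈ 0.0426
After 'black': P(biased) = 0.2·0.0426 / (0.2·0.0426 + 0.5·0.9574) ≈ 0.0175
After 'red': P(biased) = 0.8·0.0175 / (0.8·0.0175 + 0.5·0.9825) ≈ 0.0277
After 'red': P(biased) = 0.8·0.0277 / (0.8·0.0277 + 0.5·0.9723) ≈ 0.0435
After 'red': P(biased) = 0.8·0.0435 / (0.8·0.0435 + 0.5·0.9565) ≈ 0.0679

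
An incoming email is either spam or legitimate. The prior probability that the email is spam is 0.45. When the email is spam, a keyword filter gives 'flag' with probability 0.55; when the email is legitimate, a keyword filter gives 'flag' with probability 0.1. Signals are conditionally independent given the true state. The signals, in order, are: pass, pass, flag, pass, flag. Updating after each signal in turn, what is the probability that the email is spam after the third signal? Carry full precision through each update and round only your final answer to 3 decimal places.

0.529

After 'pass': P(spam) = 0.45·0.4500 / (0.45·0.4500 + 0.9·0.5500) ≈ 0.2903
After 'pass': P(spam) = 0.45·0.2903 / (0.45·0.2903 + 0.9·0.7097) ≈ 0.1698
After 'flag': P(spam) = 0.55·0.1698 / (0.55·0.1698 + 0.1·0.8302) ≈ 0.5294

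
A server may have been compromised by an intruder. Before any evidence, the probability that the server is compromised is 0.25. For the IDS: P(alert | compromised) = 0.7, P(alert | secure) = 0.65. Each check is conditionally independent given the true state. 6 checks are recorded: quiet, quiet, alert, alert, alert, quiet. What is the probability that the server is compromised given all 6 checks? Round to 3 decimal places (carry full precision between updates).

0.208

After 'quiet': P(compromised) = 0.3·0.2500 / (0.3·0.2500 + 0.35·0.7500) ≈ 0.2222
After 'quiet': P(compromised) = 0.3·0.2222 / (0.3·0.2222 + 0.35·0.7778) ≈ 0.1967
After 'alert': P(compromised) = 0.7·0.1967 / (0.7·0.1967 + 0.65·0.8033) ≈ 0.2087
After 'alert': P(compromised) = 0.7·0.2087 / (0.7·0.2087 + 0.65·0.7913) ≈ 0.2212
After 'alert': P(compromised) = 0.7·0.2212 / (0.7·0.2212 + 0.65·0.7788) ≈ 0.2342
After 'quiet': P(compromised) = 0.3·0.2342 / (0.3·0.2342 + 0.35·0.7658) ≈ 0.2077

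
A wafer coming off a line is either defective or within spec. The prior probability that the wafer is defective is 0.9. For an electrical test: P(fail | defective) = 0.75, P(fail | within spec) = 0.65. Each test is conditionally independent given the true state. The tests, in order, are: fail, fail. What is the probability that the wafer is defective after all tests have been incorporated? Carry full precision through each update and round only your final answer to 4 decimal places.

0.9230

After 'fail': P(defective) = 0.75·0.9000 / (0.75·0.9000 + 0.65·0.1000) ≈ 0.9122
After 'fail': P(defective) = 0.75·0.9122 / (0.75·0.9122 + 0.65·0.0878) ≈ 0.9230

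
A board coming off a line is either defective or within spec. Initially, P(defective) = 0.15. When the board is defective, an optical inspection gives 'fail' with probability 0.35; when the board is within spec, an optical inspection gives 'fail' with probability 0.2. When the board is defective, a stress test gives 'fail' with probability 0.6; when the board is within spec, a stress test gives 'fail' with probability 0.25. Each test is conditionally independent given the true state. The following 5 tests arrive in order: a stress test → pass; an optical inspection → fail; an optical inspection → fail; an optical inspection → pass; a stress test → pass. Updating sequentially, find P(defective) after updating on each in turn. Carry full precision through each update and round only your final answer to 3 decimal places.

After a stress test='pass': P(defective) = 0.4·0.1500 / (0.4·0.1500 + 0.75·0.8500) ≈ 0.0860
After an optical inspection='fail': P(defective) = 0.35·0.0860 / (0.35·0.0860 + 0.2·0.9140) ≈ 0.1414
After an optical inspection='fail': P(defective) = 0.35·0.1414 / (0.35·0.1414 + 0.2·0.8586) ≈ 0.2237
After an optical inspection='pass': P(defective) = 0.65·0.2237 / (0.65·0.2237 + 0.8·0.7763) ≈ 0.1898
After a stress test='pass': P(defective) = 0.4·0.1898 / (0.4·0.1898 + 0.75·0.8102) ≈ 0.1110

0.111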